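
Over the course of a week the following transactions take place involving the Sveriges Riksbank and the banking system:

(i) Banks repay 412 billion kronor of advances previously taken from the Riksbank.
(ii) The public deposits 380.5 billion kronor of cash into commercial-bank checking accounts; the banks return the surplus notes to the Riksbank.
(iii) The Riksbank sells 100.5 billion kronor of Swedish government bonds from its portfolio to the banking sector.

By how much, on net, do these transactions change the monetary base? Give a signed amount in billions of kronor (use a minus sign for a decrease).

-512.5 billion

Riksbank balance sheet:
  Assets:      Securities −100.5B, Loans to banks −412B
  Liabilities: Bank reserves −132B, Currency in circulation −380.5B
Commercial banking system:
  Assets:      Reserves at CB −132B, Securities +100.5B
  Liabilities: Checkable deposits +380.5B, Borrowings from CB −412B
Monetary base = currency + reserves: −380.5B + (−132B) = -512.5 billion.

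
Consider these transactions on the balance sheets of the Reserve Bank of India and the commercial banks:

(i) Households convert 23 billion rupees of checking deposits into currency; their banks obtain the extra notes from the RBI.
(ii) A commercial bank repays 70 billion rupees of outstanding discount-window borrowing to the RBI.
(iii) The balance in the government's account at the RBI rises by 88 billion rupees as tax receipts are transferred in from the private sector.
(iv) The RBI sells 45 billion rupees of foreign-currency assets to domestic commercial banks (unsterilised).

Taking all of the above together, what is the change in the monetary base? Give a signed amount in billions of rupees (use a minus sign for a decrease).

Currency withdrawal 23 billion rupees: just a shift between currency and reserves — both are base money → 0.
Discount-window repayment 70 billion rupees: RBI balance sheet contracts → −70B.
Government account inflow 88 billion rupees: reserves shift to a non-base liability → −88B.
FX sale 45 billion rupees: RBI balance sheet contracts → −45B.
Net: 0 − 70 − 88 − 45 = -203 billion.

-203 billion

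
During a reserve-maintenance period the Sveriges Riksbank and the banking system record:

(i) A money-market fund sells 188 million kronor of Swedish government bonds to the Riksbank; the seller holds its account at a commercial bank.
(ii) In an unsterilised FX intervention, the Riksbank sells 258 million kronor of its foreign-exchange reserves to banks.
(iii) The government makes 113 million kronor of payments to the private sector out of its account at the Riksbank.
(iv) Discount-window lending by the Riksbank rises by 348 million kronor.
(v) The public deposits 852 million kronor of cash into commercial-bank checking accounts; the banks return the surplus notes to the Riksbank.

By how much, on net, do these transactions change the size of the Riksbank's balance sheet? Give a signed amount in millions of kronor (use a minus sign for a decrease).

Riksbank balance sheet:
  Assets:      Securities +188M, Loans to banks +348M, Foreign assets −258M
  Liabilities: Bank reserves +1243M, Currency in circulation −852M, Government deposits −113M
Change in total Riksbank assets = +278 million.

+278 million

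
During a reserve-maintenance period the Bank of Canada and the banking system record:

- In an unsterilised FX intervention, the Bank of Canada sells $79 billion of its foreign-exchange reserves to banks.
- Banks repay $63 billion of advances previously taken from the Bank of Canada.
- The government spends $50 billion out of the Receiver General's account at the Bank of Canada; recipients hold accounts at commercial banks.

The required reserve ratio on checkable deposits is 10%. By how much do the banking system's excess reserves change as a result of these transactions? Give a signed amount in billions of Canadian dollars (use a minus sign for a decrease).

FX sale $79 billion: reserves −$79B, deposits 0.
Discount-window repayment $63 billion: reserves −$63B, deposits 0.
Government spending $50 billion: reserves +$50B, deposits +$50B.
Totals: Δreserves = −$92B, Δdeposits = +$50B.
Δrequired reserves = 10% × +$50B = +$5B.
Δexcess reserves = Δreserves − Δrequired = −$92B − (+$5B) = -$97 billion.

-$97 billion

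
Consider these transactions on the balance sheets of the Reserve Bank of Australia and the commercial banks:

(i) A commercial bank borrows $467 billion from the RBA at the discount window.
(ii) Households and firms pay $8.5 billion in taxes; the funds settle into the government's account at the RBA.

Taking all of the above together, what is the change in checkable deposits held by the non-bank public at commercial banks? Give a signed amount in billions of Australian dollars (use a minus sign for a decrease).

-$8.5 billion

Discount-window loan $467 billion: the counterparty is a bank, so public deposits are unchanged → 0.
Government account inflow $8.5 billion: non-bank counterparties' bank balances fall → −$8.5B.
Net: 0 − 8.5 = -$8.5 billion.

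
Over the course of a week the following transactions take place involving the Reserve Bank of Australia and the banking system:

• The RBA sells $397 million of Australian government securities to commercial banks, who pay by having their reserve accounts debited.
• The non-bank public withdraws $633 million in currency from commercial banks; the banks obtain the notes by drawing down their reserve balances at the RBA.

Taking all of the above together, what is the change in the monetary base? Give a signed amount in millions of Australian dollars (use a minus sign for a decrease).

-$397 million

RBA balance sheet:
  Assets:      Securities −$397M
  Liabilities: Bank reserves −$1030M, Currency in circulation +$633M
Monetary base = currency + reserves: +$633M + (−$1030M) = -$397 million.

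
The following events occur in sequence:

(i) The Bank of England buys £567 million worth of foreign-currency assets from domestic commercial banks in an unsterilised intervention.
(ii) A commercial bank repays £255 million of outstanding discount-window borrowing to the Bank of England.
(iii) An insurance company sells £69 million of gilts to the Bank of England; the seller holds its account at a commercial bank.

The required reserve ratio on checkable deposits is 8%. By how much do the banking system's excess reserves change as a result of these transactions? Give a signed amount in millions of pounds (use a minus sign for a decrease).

FX purchase £567 million: reserves +£567M, deposits 0.
Discount-window repayment £255 million: reserves −£255M, deposits 0.
Asset purchase (from non-banks) £69 million: reserves +£69M, deposits +£69M.
Totals: Δreserves = +£381M, Δdeposits = +£69M.
Δrequired reserves = 8% × +£69M = +£5.52M.
Δexcess reserves = Δreserves − Δrequired = +£381M − (+£5.52M) = +£375.48 million.

+£375.48 million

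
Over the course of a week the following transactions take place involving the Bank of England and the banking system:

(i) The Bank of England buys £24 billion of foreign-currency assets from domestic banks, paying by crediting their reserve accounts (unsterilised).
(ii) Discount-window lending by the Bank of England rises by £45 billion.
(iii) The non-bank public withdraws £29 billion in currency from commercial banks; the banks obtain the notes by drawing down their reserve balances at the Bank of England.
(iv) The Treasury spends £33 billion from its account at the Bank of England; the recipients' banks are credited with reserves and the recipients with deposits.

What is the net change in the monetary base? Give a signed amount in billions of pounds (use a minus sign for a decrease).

+£102 billion

Bank of England balance sheet:
  Assets:      Loans to banks +£45B, Foreign assets +£24B
  Liabilities: Bank reserves +£73B, Currency in circulation +£29B, Government deposits −£33B
Commercial banking system:
  Assets:      Reserves at CB +£73B, Foreign assets −£24B
  Liabilities: Checkable deposits +£4B, Borrowings from CB +£45B
Monetary base = currency + reserves: +£29B + (+£73B) = +£102 billion.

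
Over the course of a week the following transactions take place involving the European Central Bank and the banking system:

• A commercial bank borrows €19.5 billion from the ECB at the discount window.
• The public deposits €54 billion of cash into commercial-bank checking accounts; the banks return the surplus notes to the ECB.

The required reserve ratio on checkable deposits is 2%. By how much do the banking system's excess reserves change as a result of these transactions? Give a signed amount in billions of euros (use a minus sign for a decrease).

+€72.42 billion

Discount-window loan €19.5 billion: reserves +€19.5B, deposits 0.
Currency deposit €54 billion: reserves +€54B, deposits +€54B.
Totals: Δreserves = +€73.5B, Δdeposits = +€54B.
Δrequired reserves = 2% × +€54B = +€1.08B.
Δexcess reserves = Δreserves − Δrequired = +€73.5B − (+€1.08B) = +€72.42 billion.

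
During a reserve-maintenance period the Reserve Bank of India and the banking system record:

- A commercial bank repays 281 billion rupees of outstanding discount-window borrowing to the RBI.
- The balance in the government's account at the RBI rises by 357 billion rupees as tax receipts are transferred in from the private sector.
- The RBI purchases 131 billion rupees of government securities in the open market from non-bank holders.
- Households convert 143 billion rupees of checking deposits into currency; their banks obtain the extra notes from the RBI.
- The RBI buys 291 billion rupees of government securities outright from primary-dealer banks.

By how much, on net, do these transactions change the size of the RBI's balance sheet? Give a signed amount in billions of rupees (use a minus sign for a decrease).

+141 billion

Discount-window repayment 281 billion rupees: an RBI asset is shed → −281B.
Government account inflow 357 billion rupees: only the composition of liabilities changes → 0.
Asset purchase (from non-banks) 131 billion rupees: an RBI asset is acquired → +131B.
Currency withdrawal 143 billion rupees: only the composition of liabilities changes → 0.
OMO purchase (from banks) 291 billion rupees: an RBI asset is acquired → +291B.
Net: −281 + 0 + 131 + 0 + 291 = +141 billion.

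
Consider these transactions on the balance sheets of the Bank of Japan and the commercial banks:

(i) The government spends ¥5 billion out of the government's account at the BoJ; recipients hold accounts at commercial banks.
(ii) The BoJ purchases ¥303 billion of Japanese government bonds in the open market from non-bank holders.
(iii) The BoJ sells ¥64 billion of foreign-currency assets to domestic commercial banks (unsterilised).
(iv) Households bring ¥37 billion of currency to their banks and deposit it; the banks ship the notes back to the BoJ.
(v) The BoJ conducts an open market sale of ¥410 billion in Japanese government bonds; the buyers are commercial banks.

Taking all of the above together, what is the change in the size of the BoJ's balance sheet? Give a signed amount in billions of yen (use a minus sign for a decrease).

-¥171 billion

Government spending ¥5 billion: only the composition of liabilities changes → 0.
Asset purchase (from non-banks) ¥303 billion: a BoJ asset is acquired → +¥303B.
FX sale ¥64 billion: a BoJ asset is shed → −¥64B.
Currency deposit ¥37 billion: only the composition of liabilities changes → 0.
OMO sale (to banks) ¥410 billion: a BoJ asset is shed → −¥410B.
Net: 0 + 303 − 64 + 0 − 410 = -¥171 billion.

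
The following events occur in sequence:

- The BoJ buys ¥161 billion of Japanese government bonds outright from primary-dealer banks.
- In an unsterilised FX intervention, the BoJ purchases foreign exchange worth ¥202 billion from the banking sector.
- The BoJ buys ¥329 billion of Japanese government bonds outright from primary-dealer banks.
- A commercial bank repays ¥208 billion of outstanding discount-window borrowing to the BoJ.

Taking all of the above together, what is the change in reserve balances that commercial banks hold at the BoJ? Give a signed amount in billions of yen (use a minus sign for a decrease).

OMO purchase (from banks) ¥161 billion: the BoJ pays by crediting reserve accounts → +¥161B.
FX purchase ¥202 billion: the BoJ pays by crediting reserve accounts → +¥202B.
OMO purchase (from banks) ¥329 billion: the BoJ pays by crediting reserve accounts → +¥329B.
Discount-window repayment ¥208 billion: repayment is debited from reserves → −¥208B.
Net: 161 + 202 + 329 − 208 = +¥484 billion.

+¥484 billion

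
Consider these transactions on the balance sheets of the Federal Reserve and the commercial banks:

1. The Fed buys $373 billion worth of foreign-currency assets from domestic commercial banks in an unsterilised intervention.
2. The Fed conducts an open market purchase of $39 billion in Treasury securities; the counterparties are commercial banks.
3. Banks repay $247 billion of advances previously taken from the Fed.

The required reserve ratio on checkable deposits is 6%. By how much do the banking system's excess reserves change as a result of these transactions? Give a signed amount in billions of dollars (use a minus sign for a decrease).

+$165 billion

FX purchase $373 billion: reserves +$373B, deposits 0.
OMO purchase (from banks) $39 billion: reserves +$39B, deposits 0.
Discount-window repayment $247 billion: reserves −$247B, deposits 0.
Totals: Δreserves = +$165B, Δdeposits = 0.
Δrequired reserves = 6% × 0 = 0.
Δexcess reserves = Δreserves − Δrequired = +$165B − (0) = +$165 billion.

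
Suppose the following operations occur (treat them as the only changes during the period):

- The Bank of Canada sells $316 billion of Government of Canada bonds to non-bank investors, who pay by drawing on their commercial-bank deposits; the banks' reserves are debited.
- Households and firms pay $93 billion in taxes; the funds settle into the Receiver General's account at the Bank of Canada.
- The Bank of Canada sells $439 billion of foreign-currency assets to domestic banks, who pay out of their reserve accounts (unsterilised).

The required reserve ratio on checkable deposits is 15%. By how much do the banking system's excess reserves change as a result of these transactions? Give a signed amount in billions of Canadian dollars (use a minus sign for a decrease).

-$786.65 billion

Asset sale (to non-banks) $316 billion: reserves −$316B, deposits −$316B.
Government account inflow $93 billion: reserves −$93B, deposits −$93B.
FX sale $439 billion: reserves −$439B, deposits 0.
Totals: Δreserves = −$848B, Δdeposits = −$409B.
Δrequired reserves = 15% × −$409B = −$61.35B.
Δexcess reserves = Δreserves − Δrequired = −$848B − (−$61.35B) = -$786.65 billion.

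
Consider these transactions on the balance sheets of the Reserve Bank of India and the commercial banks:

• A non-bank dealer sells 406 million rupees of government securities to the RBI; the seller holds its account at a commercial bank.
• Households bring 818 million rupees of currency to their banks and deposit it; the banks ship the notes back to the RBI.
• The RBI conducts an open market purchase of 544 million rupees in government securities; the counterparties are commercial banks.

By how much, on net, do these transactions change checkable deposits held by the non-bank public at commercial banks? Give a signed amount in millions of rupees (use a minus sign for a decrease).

RBI balance sheet:
  Assets:      Securities +950M
  Liabilities: Bank reserves +1768M, Currency in circulation −818M
Commercial banking system:
  Assets:      Reserves at CB +1768M, Securities −544M
  Liabilities: Checkable deposits +1224M
So the change in checkable deposits held by the non-bank public at commercial banks is +1224 million.

+1224 million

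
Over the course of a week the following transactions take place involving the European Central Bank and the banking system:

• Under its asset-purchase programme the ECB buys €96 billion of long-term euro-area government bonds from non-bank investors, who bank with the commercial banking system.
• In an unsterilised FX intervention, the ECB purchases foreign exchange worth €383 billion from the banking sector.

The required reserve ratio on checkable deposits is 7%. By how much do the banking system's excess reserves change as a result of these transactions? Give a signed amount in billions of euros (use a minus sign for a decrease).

+€472.28 billion

Asset purchase (from non-banks) €96 billion: reserves +€96B, deposits +€96B.
FX purchase €383 billion: reserves +€383B, deposits 0.
Totals: Δreserves = +€479B, Δdeposits = +€96B.
Δrequired reserves = 7% × +€96B = +€6.72B.
Δexcess reserves = Δreserves − Δrequired = +€479B − (+€6.72B) = +€472.28 billion.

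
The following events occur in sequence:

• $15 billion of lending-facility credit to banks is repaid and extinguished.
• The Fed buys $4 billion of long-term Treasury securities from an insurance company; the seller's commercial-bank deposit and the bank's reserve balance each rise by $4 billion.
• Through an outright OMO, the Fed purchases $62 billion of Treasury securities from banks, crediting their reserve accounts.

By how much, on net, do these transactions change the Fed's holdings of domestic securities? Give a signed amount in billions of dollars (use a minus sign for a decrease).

Discount-window repayment $15 billion: the Fed's securities portfolio is untouched → 0.
Asset purchase (from non-banks) $4 billion: securities added to the Fed's portfolio → +$4B.
OMO purchase (from banks) $62 billion: securities added to the Fed's portfolio → +$62B.
Net: 0 + 4 + 62 = +$66 billion.

+$66 billion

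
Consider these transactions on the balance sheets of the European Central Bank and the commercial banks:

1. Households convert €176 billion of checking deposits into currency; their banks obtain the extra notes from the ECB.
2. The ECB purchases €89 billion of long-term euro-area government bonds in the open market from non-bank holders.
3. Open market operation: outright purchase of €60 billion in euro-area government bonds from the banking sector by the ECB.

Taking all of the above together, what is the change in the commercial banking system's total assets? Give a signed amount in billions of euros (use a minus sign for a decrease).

-€87 billion

Currency withdrawal €176 billion: bank balance sheets shrink → −€176B.
Asset purchase (from non-banks) €89 billion: bank balance sheets expand → +€89B.
OMO purchase (from banks) €60 billion: just an asset swap on bank balance sheets → 0.
Net: −176 + 89 + 0 = -€87 billion.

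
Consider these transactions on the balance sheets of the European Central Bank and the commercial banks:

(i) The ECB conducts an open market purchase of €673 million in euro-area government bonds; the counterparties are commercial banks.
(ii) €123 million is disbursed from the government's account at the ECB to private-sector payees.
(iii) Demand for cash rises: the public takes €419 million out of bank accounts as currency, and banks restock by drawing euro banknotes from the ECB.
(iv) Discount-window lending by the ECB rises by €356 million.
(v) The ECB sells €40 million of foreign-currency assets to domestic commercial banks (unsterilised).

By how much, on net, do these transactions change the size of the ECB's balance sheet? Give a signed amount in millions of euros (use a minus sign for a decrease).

+€989 million

OMO purchase (from banks) €673 million: an ECB asset is acquired → +€673M.
Government spending €123 million: only the composition of liabilities changes → 0.
Currency withdrawal €419 million: only the composition of liabilities changes → 0.
Discount-window loan €356 million: an ECB asset is acquired → +€356M.
FX sale €40 million: an ECB asset is shed → −€40M.
Net: 673 + 0 + 0 + 356 − 40 = +€989 million.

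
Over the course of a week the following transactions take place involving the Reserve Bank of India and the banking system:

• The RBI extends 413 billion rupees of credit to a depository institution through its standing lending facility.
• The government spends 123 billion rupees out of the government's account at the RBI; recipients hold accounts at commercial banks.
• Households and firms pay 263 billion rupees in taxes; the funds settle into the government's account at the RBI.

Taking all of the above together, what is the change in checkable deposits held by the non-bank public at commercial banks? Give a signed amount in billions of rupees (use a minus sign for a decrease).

-140 billion

RBI balance sheet:
  Assets:      Loans to banks +413B
  Liabilities: Bank reserves +273B, Government deposits +140B
Commercial banking system:
  Assets:      Reserves at CB +273B
  Liabilities: Checkable deposits −140B, Borrowings from CB +413B
So the change in checkable deposits held by the non-bank public at commercial banks is -140 billion.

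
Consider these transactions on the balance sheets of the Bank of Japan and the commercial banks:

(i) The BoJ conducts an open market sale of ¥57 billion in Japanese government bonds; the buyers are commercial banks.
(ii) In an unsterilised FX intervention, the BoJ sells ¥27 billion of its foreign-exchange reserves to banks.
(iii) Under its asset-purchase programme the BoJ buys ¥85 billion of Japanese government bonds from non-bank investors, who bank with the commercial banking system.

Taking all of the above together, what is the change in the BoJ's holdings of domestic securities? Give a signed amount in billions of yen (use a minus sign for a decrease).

BoJ balance sheet:
  Assets:      Securities +¥28B, Foreign assets −¥27B
  Liabilities: Bank reserves +¥1B
So the change in the BoJ's holdings of domestic securities is +¥28 billion.

+¥28 billion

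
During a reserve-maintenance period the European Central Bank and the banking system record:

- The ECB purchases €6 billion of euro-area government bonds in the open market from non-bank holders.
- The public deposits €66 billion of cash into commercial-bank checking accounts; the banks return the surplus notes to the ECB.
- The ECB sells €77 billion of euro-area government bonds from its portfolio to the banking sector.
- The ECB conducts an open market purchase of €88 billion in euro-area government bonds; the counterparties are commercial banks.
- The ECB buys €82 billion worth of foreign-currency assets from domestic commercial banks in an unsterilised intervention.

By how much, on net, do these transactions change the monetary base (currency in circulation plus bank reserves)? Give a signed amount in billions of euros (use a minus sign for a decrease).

+€99 billion

Asset purchase (from non-banks) €6 billion: ECB balance sheet expands → +€6B.
Currency deposit €66 billion: just a shift between currency and reserves — both are base money → 0.
OMO sale (to banks) €77 billion: ECB balance sheet contracts → −€77B.
OMO purchase (from banks) €88 billion: ECB balance sheet expands → +€88B.
FX purchase €82 billion: ECB balance sheet expands → +€82B.
Net: 6 + 0 − 77 + 88 + 82 = +€99 billion.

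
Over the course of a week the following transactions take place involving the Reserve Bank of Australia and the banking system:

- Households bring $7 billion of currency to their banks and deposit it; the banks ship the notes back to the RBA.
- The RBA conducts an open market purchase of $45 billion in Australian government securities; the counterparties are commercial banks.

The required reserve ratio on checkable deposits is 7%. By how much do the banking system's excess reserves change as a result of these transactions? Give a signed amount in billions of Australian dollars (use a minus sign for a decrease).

+$51.51 billion

Currency deposit $7 billion: reserves +$7B, deposits +$7B.
OMO purchase (from banks) $45 billion: reserves +$45B, deposits 0.
Totals: Δreserves = +$52B, Δdeposits = +$7B.
Δrequired reserves = 7% × +$7B = +$0.49B.
Δexcess reserves = Δreserves − Δrequired = +$52B − (+$0.49B) = +$51.51 billion.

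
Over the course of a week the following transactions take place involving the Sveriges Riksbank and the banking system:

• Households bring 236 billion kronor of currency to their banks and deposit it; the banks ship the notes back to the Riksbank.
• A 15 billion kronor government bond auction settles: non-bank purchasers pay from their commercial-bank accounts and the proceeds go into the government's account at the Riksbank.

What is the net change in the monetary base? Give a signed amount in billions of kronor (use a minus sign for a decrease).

Currency deposit 236 billion kronor: just a shift between currency and reserves — both are base money → 0.
Government account inflow 15 billion kronor: reserves shift to a non-base liability → −15B.
Net: 0 − 15 = -15 billion.

-15 billion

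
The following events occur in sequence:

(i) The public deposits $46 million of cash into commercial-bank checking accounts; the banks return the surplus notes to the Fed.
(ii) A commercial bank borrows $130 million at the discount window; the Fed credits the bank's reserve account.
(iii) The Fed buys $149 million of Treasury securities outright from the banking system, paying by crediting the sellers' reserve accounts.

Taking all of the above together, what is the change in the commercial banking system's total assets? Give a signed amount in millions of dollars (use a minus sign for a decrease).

Fed balance sheet:
  Assets:      Securities +$149M, Loans to banks +$130M
  Liabilities: Bank reserves +$325M, Currency in circulation −$46M
Commercial banking system:
  Assets:      Reserves at CB +$325M, Securities −$149M
  Liabilities: Checkable deposits +$46M, Borrowings from CB +$130M
Change in total bank assets = +$176 million.

+$176 million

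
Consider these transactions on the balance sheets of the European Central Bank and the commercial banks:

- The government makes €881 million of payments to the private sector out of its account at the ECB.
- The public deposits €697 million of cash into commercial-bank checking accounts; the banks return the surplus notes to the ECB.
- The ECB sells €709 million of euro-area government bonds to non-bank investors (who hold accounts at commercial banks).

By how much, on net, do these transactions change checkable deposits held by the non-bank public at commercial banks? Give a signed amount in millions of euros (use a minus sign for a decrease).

+€869 million

Government spending €881 million: non-bank counterparties' bank balances rise → +€881M.
Currency deposit €697 million: non-bank counterparties' bank balances rise → +€697M.
Asset sale (to non-banks) €709 million: non-bank counterparties' bank balances fall → −€709M.
Net: 881 + 697 − 709 = +€869 million.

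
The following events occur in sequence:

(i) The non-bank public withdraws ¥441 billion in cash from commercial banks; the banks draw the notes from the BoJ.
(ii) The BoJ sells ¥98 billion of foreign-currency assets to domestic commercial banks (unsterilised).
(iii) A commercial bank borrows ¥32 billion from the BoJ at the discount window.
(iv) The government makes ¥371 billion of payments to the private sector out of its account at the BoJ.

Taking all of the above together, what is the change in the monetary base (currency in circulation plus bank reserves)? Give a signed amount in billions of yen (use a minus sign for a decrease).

+¥305 billion

BoJ balance sheet:
  Assets:      Loans to banks +¥32B, Foreign assets −¥98B
  Liabilities: Bank reserves −¥136B, Currency in circulation +¥441B, Government deposits −¥371B
Commercial banking system:
  Assets:      Reserves at CB −¥136B, Foreign assets +¥98B
  Liabilities: Checkable deposits −¥70B, Borrowings from CB +¥32B
Monetary base = currency + reserves: +¥441B + (−¥136B) = +¥305 billion.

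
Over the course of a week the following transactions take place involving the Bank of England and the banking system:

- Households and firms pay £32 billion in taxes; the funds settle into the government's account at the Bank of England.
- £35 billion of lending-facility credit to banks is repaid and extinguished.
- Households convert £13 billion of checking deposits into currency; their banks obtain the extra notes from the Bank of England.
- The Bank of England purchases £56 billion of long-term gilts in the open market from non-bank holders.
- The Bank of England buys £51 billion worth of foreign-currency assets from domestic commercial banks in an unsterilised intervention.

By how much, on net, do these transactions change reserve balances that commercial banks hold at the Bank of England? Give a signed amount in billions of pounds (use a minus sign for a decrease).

+£27 billion

Bank of England balance sheet:
  Assets:      Securities +£56B, Loans to banks −£35B, Foreign assets +£51B
  Liabilities: Bank reserves +£27B, Currency in circulation +£13B, Government deposits +£32B
Commercial banking system:
  Assets:      Reserves at CB +£27B, Foreign assets −£51B
  Liabilities: Checkable deposits +£11B, Borrowings from CB −£35B
So the change in reserve balances that commercial banks hold at the Bank of England is +£27 billion.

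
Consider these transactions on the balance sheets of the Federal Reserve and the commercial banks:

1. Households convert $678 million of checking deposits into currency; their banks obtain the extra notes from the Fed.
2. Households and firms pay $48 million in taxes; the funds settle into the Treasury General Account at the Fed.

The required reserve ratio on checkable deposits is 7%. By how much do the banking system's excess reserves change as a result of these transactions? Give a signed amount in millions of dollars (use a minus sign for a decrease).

Currency withdrawal $678 million: reserves −$678M, deposits −$678M.
Government account inflow $48 million: reserves −$48M, deposits −$48M.
Totals: Δreserves = −$726M, Δdeposits = −$726M.
Δrequired reserves = 7% × −$726M = −$50.82M.
Δexcess reserves = Δreserves − Δrequired = −$726M − (−$50.82M) = -$675.18 million.

-$675.18 million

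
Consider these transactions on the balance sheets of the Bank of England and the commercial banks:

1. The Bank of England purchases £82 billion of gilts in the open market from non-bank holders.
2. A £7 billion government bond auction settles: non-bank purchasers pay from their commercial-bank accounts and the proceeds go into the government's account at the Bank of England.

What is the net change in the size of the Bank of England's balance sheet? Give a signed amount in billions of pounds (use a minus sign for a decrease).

Asset purchase (from non-banks) £82 billion: a Bank of England asset is acquired → +£82B.
Government account inflow £7 billion: only the composition of liabilities changes → 0.
Net: 82 + 0 = +£82 billion.

+£82 billion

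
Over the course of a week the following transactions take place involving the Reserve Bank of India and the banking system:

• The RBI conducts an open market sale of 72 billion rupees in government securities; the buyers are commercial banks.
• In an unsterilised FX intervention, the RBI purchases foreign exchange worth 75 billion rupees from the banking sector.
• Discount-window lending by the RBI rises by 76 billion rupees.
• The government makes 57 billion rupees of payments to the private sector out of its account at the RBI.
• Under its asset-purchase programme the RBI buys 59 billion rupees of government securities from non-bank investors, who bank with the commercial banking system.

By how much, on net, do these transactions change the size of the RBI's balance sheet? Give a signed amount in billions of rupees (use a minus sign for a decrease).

+138 billion

OMO sale (to banks) 72 billion rupees: an RBI asset is shed → −72B.
FX purchase 75 billion rupees: an RBI asset is acquired → +75B.
Discount-window loan 76 billion rupees: an RBI asset is acquired → +76B.
Government spending 57 billion rupees: only the composition of liabilities changes → 0.
Asset purchase (from non-banks) 59 billion rupees: an RBI asset is acquired → +59B.
Net: −72 + 75 + 76 + 0 + 59 = +138 billion.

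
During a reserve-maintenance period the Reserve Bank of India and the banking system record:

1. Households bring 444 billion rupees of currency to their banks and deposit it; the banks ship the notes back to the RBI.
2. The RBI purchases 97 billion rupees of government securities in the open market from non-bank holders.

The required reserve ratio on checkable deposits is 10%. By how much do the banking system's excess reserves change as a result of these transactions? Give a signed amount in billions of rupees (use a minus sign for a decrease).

+486.9 billion

Currency deposit 444 billion rupees: reserves +444B, deposits +444B.
Asset purchase (from non-banks) 97 billion rupees: reserves +97B, deposits +97B.
Totals: Δreserves = +541B, Δdeposits = +541B.
Δrequired reserves = 10% × +541B = +54.1B.
Δexcess reserves = Δreserves − Δrequired = +541B − (+54.1B) = +486.9 billion.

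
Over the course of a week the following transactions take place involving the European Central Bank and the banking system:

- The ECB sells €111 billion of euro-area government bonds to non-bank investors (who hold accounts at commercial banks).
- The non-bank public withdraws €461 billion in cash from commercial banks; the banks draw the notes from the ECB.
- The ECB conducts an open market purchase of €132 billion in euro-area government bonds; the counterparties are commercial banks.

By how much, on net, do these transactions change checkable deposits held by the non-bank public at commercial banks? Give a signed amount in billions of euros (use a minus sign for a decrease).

Asset sale (to non-banks) €111 billion: non-bank counterparties' bank balances fall → −€111B.
Currency withdrawal €461 billion: non-bank counterparties' bank balances fall → −€461B.
OMO purchase (from banks) €132 billion: the counterparty is a bank, so public deposits are unchanged → 0.
Net: −111 − 461 + 0 = -€572 billion.

-€572 billion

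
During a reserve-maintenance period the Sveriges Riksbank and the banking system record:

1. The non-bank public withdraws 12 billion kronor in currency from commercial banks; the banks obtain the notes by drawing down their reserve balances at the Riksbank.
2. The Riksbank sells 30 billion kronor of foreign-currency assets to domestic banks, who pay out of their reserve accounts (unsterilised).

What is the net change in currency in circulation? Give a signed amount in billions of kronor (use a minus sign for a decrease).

+12 billion

Currency withdrawal 12 billion kronor: notes leave the central bank → +12B.
FX sale 30 billion kronor: no currency enters or leaves circulation → 0.
Net: 12 + 0 = +12 billion.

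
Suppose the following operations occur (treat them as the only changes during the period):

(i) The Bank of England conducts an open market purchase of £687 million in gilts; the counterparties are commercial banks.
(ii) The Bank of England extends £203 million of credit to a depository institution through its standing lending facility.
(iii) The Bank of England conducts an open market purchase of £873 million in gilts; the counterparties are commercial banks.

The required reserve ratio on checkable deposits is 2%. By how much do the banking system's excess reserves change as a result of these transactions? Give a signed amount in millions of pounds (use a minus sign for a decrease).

OMO purchase (from banks) £687 million: reserves +£687M, deposits 0.
Discount-window loan £203 million: reserves +£203M, deposits 0.
OMO purchase (from banks) £873 million: reserves +£873M, deposits 0.
Totals: Δreserves = +£1763M, Δdeposits = 0.
Δrequired reserves = 2% × 0 = 0.
Δexcess reserves = Δreserves − Δrequired = +£1763M − (0) = +£1763 million.

+£1763 million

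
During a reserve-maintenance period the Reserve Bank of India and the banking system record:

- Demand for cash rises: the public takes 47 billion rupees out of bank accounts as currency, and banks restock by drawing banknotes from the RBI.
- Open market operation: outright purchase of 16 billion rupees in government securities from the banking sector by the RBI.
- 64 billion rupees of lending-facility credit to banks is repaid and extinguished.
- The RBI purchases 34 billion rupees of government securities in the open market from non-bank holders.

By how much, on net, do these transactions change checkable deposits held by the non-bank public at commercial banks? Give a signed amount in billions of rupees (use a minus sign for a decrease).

-13 billion

RBI balance sheet:
  Assets:      Securities +50B, Loans to banks −64B
  Liabilities: Bank reserves −61B, Currency in circulation +47B
Commercial banking system:
  Assets:      Reserves at CB −61B, Securities −16B
  Liabilities: Checkable deposits −13B, Borrowings from CB −64B
So the change in checkable deposits held by the non-bank public at commercial banks is -13 billion.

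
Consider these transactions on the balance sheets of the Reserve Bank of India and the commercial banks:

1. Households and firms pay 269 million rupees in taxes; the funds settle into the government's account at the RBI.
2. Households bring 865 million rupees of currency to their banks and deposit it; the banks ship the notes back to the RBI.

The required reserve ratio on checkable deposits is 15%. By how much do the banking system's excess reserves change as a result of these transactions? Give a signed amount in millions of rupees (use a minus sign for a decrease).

+506.6 million

Government account inflow 269 million rupees: reserves −269M, deposits −269M.
Currency deposit 865 million rupees: reserves +865M, deposits +865M.
Totals: Δreserves = +596M, Δdeposits = +596M.
Δrequired reserves = 15% × +596M = +89.4M.
Δexcess reserves = Δreserves − Δrequired = +596M − (+89.4M) = +506.6 million.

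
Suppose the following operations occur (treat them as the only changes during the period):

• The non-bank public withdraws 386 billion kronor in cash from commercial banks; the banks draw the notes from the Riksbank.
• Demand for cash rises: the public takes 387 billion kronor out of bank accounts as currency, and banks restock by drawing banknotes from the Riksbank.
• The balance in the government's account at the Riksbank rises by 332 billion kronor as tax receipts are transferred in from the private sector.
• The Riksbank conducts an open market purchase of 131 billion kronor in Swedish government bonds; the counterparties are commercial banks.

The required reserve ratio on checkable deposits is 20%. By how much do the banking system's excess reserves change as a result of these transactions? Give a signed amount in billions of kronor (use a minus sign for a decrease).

-753 billion

Currency withdrawal 386 billion kronor: reserves −386B, deposits −386B.
Currency withdrawal 387 billion kronor: reserves −387B, deposits −387B.
Government account inflow 332 billion kronor: reserves −332B, deposits −332B.
OMO purchase (from banks) 131 billion kronor: reserves +131B, deposits 0.
Totals: Δreserves = −974B, Δdeposits = −1105B.
Δrequired reserves = 20% × −1105B = −221B.
Δexcess reserves = Δreserves − Δrequired = −974B − (−221B) = -753 billion.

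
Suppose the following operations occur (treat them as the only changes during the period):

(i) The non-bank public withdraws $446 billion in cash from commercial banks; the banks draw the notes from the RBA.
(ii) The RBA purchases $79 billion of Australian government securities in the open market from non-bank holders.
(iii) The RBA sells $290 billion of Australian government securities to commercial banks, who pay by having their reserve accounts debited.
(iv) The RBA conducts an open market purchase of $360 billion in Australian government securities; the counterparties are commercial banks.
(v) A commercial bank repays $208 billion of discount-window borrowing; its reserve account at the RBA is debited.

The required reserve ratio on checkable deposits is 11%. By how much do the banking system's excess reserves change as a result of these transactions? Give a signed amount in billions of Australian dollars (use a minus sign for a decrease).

-$464.63 billion

Currency withdrawal $446 billion: reserves −$446B, deposits −$446B.
Asset purchase (from non-banks) $79 billion: reserves +$79B, deposits +$79B.
OMO sale (to banks) $290 billion: reserves −$290B, deposits 0.
OMO purchase (from banks) $360 billion: reserves +$360B, deposits 0.
Discount-window repayment $208 billion: reserves −$208B, deposits 0.
Totals: Δreserves = −$505B, Δdeposits = −$367B.
Δrequired reserves = 11% × −$367B = −$40.37B.
Δexcess reserves = Δreserves − Δrequired = −$505B − (−$40.37B) = -$464.63 billion.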